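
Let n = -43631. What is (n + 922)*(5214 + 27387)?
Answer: -1392356109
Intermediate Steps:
(n + 922)*(5214 + 27387) = (-43631 + 922)*(5214 + 27387) = -42709*32601 = -1392356109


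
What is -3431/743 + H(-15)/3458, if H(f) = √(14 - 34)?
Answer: -3431/743 + I*√5/1729 ≈ -4.6178 + 0.0012933*I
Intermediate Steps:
H(f) = 2*I*√5 (H(f) = √(-20) = 2*I*√5)
-3431/743 + H(-15)/3458 = -3431/743 + (2*I*√5)/3458 = -3431*1/743 + (2*I*√5)*(1/3458) = -3431/743 + I*√5/1729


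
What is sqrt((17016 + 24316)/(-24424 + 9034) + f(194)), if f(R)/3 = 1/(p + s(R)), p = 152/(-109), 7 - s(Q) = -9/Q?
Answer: 2*I*sqrt(225005452687015)/20437065 ≈ 1.4679*I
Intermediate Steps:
s(Q) = 7 + 9/Q (s(Q) = 7 - (-9)/Q = 7 + 9/Q)
p = -152/109 (p = 152*(-1/109) = -152/109 ≈ -1.3945)
f(R) = 3/(611/109 + 9/R) (f(R) = 3/(-152/109 + (7 + 9/R)) = 3/(611/109 + 9/R))
sqrt((17016 + 24316)/(-24424 + 9034) + f(194)) = sqrt((17016 + 24316)/(-24424 + 9034) + 327*194/(981 + 611*194)) = sqrt(41332/(-15390) + 327*194/(981 + 118534)) = sqrt(41332*(-1/15390) + 327*194/119515) = sqrt(-20666/7695 + 327*194*(1/119515)) = sqrt(-20666/7695 + 63438/119515) = sqrt(-396348316/183933585) = 2*I*sqrt(225005452687015)/20437065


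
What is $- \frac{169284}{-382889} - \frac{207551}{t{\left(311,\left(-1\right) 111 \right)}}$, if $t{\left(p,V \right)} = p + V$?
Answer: $- \frac{79435138039}{76577800} \approx -1037.3$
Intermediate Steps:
$t{\left(p,V \right)} = V + p$
$- \frac{169284}{-382889} - \frac{207551}{t{\left(311,\left(-1\right) 111 \right)}} = - \frac{169284}{-382889} - \frac{207551}{\left(-1\right) 111 + 311} = \left(-169284\right) \left(- \frac{1}{382889}\right) - \frac{207551}{-111 + 311} = \frac{169284}{382889} - \frac{207551}{200} = - \frac{79435138039}{76577800}$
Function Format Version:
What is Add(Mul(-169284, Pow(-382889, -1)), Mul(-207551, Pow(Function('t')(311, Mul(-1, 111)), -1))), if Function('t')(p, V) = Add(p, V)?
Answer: Rational(-79435138039, 76577800) ≈ -1037.3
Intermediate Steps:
Function('t')(p, V) = Add(V, p)
Add(Mul(-169284, Pow(-382889, -1)), Mul(-207551, Pow(Function('t')(311, Mul(-1, 111)), -1))) = Add(Mul(-169284, Pow(-382889, -1)), Mul(-207551, Pow(Add(Mul(-1, 111), 311), -1))) = Add(Mul(-169284, Rational(-1, 382889)), Mul(-207551, Pow(Add(-111, 311), -1))) = Add(Rational(169284, 382889), Mul(-207551, Pow(200, -1))) = Add(Rational(169284, 382889), Mul(-207551, Rational(1, 200))) = Add(Rational(169284, 382889), Rational(-207551, 200)) = Rational(-79435138039, 76577800)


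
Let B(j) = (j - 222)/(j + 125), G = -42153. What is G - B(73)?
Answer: -8346145/198 ≈ -42152.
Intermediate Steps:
B(j) = (-222 + j)/(125 + j)
G - B(73) = -42153 - (-222 + 73)/(125 + 73) = -42153 - (-149)/198 = -42153 - 1*(-149/198) = -42153 + 149/198 = -8346145/198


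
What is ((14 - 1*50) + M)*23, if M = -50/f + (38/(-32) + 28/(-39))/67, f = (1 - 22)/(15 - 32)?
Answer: -514959397/292656 ≈ -1759.6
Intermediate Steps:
f = 21/17 (f = -21/(-17) = -21*(-1/17) = 21/17 ≈ 1.2353)
M = -11853923/292656 (M = -50/21/17 + (38/(-32) + 28/(-39))/67 = -50*17/21 + (38*(-1/32) + 28*(-1/39))*(1/67) = -850/21 + (-19/16 - 28/39)*(1/67) = -850/21 - 1189/624*1/67 = -850/21 - 1189/41808 = -11853923/292656 ≈ -40.505)
((14 - 1*50) + M)*23 = ((14 - 1*50) - 11853923/292656)*23 = ((14 - 50) - 11853923/292656)*23 = (-36 - 11853923/292656)*23 = -22389539/292656*23 = -514959397/292656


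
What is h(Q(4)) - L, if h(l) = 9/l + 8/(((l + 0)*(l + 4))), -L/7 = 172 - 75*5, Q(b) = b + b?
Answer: -34075/24 ≈ -1419.8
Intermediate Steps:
Q(b) = 2*b
L = 1421 (L = -7*(172 - 75*5) = -7*(172 - 375) = -7*(-203) = 1421)
h(l) = 9/l + 8/(l*(4 + l)) (h(l) = 9/l + 8/((l*(4 + l))) = 9/l + 8*(1/(l*(4 + l))) = 9/l + 8/(l*(4 + l)))
h(Q(4)) - L = (44 + 9*(2*4))/(((2*4))*(4 + 2*4)) - 1*1421 = (44 + 9*8)/(8*(4 + 8)) - 1421 = (⅛)*(44 + 72)/12 - 1421 = (⅛)*(1/12)*116 - 1421 = 29/24 - 1421 = -34075/24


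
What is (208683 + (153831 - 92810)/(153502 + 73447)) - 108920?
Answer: 22641174108/226949 ≈ 99763.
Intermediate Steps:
(208683 + (153831 - 92810)/(153502 + 73447)) - 108920 = (208683 + 61021/226949) - 108920 = 47360459188/226949 - 108920 = 22641174108/226949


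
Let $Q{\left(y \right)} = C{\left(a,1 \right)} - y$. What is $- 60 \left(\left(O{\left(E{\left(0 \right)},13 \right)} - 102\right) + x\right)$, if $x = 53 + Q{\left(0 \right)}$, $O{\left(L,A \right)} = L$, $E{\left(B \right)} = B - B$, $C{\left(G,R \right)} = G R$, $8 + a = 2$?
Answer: $3300$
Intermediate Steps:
$a = -6$ ($a = -8 + 2 = -6$)
$E{\left(B \right)} = 0$
$Q{\left(y \right)} = -6 - y$ ($Q{\left(y \right)} = \left(-6\right) 1 - y = -6 - y$)
$x = 47$ ($x = 53 - 6 = 47$)
$- 60 \left(\left(O{\left(E{\left(0 \right)},13 \right)} - 102\right) + x\right) = - 60 \left(\left(0 - 102\right) + 47\right) = - 60 \left(-102 + 47\right) = \left(-60\right) \left(-55\right) = 3300$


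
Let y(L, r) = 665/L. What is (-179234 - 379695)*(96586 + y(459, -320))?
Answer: -24779356512631/459 ≈ -5.3986e+10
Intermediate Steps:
(-179234 - 379695)*(96586 + y(459, -320)) = (-179234 - 379695)*(96586 + 665/459) = -558929*(96586 + 665*(1/459)) = -558929*(96586 + 665/459) = -558929*44333639/459 = -24779356512631/459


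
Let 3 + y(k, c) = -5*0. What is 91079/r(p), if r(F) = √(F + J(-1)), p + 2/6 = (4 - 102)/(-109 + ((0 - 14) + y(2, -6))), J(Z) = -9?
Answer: -273237*I*√77/77 ≈ -31138.0*I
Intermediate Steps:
y(k, c) = -3 (y(k, c) = -3 - 5*0 = -3 + 0 = -3)
p = 4/9 (p = -⅓ + (4 - 102)/(-109 + ((0 - 14) - 3)) = -⅓ - 98/(-109 + (-14 - 3)) = -⅓ - 98/(-109 - 17) = -⅓ - 98/(-126) = -⅓ - 98*(-1/126) = -⅓ + 7/9 = 4/9 ≈ 0.44444)
r(F) = √(-9 + F) (r(F) = √(F - 9) = √(-9 + F))
91079/r(p) = 91079/(√(-9 + 4/9)) = 91079/(√(-77/9)) = 91079/((I*√77/3)) = 91079*(-3*I*√77/77) = -273237*I*√77/77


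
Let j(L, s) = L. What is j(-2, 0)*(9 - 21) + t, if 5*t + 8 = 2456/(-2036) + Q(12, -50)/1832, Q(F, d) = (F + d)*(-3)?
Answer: 51685917/2331220 ≈ 22.171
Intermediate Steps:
Q(F, d) = -3*F - 3*d
t = -4263363/2331220 (t = -8/5 + (2456/(-2036) + (-3*12 - 3*(-50))/1832)/5 = -8/5 + (2456*(-1/2036) + (-36 + 150)*(1/1832))/5 = -8/5 + (-614/509 + 114*(1/1832))/5 = -8/5 + (-614/509 + 57/916)/5 = -8/5 + (⅕)*(-533411/466244) = -8/5 - 533411/2331220 = -4263363/2331220 ≈ -1.8288)
j(-2, 0)*(9 - 21) + t = -2*(9 - 21) - 4263363/2331220 = -2*(-12) - 4263363/2331220 = 24 - 4263363/2331220 = 51685917/2331220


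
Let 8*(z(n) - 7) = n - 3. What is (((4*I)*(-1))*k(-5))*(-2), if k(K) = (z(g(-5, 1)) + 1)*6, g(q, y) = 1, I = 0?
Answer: 0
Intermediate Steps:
z(n) = 53/8 + n/8 (z(n) = 7 + (n - 3)/8 = 7 + (-3 + n)/8 = 7 + (-3/8 + n/8) = 53/8 + n/8)
k(K) = 93/2 (k(K) = ((53/8 + (⅛)*1) + 1)*6 = ((53/8 + ⅛) + 1)*6 = (27/4 + 1)*6 = (31/4)*6 = 93/2)
(((4*I)*(-1))*k(-5))*(-2) = (((4*0)*(-1))*(93/2))*(-2) = ((0*(-1))*(93/2))*(-2) = (0*(93/2))*(-2) = 0*(-2) = 0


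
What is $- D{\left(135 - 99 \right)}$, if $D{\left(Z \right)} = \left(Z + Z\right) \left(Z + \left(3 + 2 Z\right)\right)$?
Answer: $-7992$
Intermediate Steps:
$D{\left(Z \right)} = 2 Z \left(3 + 3 Z\right)$
$- D{\left(135 - 99 \right)} = - 6 \left(135 - 99\right) \left(1 + \left(135 - 99\right)\right) = - 6 \cdot 36 \left(1 + 36\right) = - 6 \cdot 36 \cdot 37 = \left(-1\right) 7992 = -7992$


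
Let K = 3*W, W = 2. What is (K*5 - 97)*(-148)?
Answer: 9916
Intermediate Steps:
K = 6 (K = 3*2 = 6)
(K*5 - 97)*(-148) = (6*5 - 97)*(-148) = (30 - 97)*(-148) = -67*(-148) = 9916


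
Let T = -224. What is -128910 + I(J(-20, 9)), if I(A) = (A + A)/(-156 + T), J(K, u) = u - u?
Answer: -128910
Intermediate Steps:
J(K, u) = 0
I(A) = -A/190 (I(A) = (A + A)/(-156 - 224) = (2*A)/(-380) = (2*A)*(-1/380) = -A/190)
-128910 + I(J(-20, 9)) = -128910 - 1/190*0 = -128910 + 0 = -128910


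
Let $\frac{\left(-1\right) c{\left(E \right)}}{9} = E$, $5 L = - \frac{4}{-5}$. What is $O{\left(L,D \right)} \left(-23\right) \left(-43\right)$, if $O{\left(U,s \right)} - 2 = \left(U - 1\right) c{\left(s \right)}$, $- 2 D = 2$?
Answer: $- \frac{137471}{25} \approx -5498.8$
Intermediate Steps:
$D = -1$ ($D = \left(- \frac{1}{2}\right) 2 = -1$)
$L = \frac{4}{25}$ ($L = \frac{\left(-4\right) \frac{1}{-5}}{5} = \frac{\left(-4\right) \left(- \frac{1}{5}\right)}{5} = \frac{1}{5} \cdot \frac{4}{5} = \frac{4}{25} \approx 0.16$)
$c{\left(E \right)} = - 9 E$
$O{\left(U,s \right)} = 2 - 9 s \left(-1 + U\right)$ ($O{\left(U,s \right)} = 2 + \left(U - 1\right) \left(- 9 s\right) = 2 + \left(-1 + U\right) \left(- 9 s\right) = 2 - 9 s \left(-1 + U\right)$)
$O{\left(L,D \right)} \left(-23\right) \left(-43\right) = \left(2 + 9 \left(-1\right) - \frac{36}{25} \left(-1\right)\right) \left(-23\right) \left(-43\right) = \left(2 - 9 + \frac{36}{25}\right) \left(-23\right) \left(-43\right) = \left(- \frac{139}{25}\right) \left(-23\right) \left(-43\right) = \frac{3197}{25} \left(-43\right) = - \frac{137471}{25}$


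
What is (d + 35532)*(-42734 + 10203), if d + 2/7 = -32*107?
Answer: -7311472374/7 ≈ -1.0445e+9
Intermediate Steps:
d = -23970/7 (d = -2/7 - 32*107 = -2/7 - 3424 = -23970/7 ≈ -3424.3)
(d + 35532)*(-42734 + 10203) = (-23970/7 + 35532)*(-42734 + 10203) = (224754/7)*(-32531) = -7311472374/7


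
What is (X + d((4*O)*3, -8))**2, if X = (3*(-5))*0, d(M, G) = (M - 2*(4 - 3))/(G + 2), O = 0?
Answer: 1/9 ≈ 0.11111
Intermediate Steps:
d(M, G) = (-2 + M)/(2 + G) (d(M, G) = (M - 2*1)/(2 + G) = (M - 2)/(2 + G) = (-2 + M)/(2 + G))
X = 0 (X = -15*0 = 0)
(X + d((4*O)*3, -8))**2 = (0 + (-2 + (4*0)*3)/(2 - 8))**2 = (0 + (-2 + 0*3)/(-6))**2 = (0 - (-2 + 0)/6)**2 = (0 - 1/6*(-2))**2 = (0 + 1/3)**2 = (1/3)**2 = 1/9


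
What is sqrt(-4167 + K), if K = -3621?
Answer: 2*I*sqrt(1947) ≈ 88.25*I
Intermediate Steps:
sqrt(-4167 + K) = sqrt(-4167 - 3621) = sqrt(-7788) = 2*I*sqrt(1947)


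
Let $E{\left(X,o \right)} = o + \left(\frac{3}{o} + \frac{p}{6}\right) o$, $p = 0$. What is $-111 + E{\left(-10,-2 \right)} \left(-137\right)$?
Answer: $-248$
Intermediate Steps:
$E{\left(X,o \right)} = 3 + o$ ($E{\left(X,o \right)} = o + \left(\frac{3}{o} + \frac{0}{6}\right) o = o + \left(\frac{3}{o} + 0 \cdot \frac{1}{6}\right) o = o + \left(\frac{3}{o} + 0\right) o = o + \frac{3}{o} o = o + 3 = 3 + o$)
$-111 + E{\left(-10,-2 \right)} \left(-137\right) = -111 + \left(3 - 2\right) \left(-137\right) = -111 + 1 \left(-137\right) = -111 - 137 = -248$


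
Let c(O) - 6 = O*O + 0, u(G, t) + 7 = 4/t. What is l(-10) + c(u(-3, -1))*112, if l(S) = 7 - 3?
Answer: 14228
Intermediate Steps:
u(G, t) = -7 + 4/t
c(O) = 6 + O**2 (c(O) = 6 + (O*O + 0) = 6 + (O**2 + 0) = 6 + O**2)
l(S) = 4
l(-10) + c(u(-3, -1))*112 = 4 + (6 + (-7 + 4/(-1))**2)*112 = 4 + (6 + (-7 + 4*(-1))**2)*112 = 4 + (6 + (-7 - 4)**2)*112 = 4 + (6 + (-11)**2)*112 = 4 + (6 + 121)*112 = 4 + 127*112 = 4 + 14224 = 14228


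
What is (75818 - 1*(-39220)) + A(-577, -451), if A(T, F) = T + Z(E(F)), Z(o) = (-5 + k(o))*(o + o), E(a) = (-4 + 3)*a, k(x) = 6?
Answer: 115363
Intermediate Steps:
E(a) = -a
Z(o) = 2*o (Z(o) = (-5 + 6)*(o + o) = 1*(2*o) = 2*o)
A(T, F) = T - 2*F (A(T, F) = T + 2*(-F) = T - 2*F)
(75818 - 1*(-39220)) + A(-577, -451) = (75818 - 1*(-39220)) + (-577 - 2*(-451)) = (75818 + 39220) + (-577 + 902) = 115038 + 325 = 115363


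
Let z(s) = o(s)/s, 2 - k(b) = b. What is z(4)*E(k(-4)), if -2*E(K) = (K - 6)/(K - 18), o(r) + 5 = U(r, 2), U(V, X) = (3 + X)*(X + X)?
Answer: 0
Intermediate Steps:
U(V, X) = 2*X*(3 + X) (U(V, X) = (3 + X)*(2*X) = 2*X*(3 + X))
k(b) = 2 - b
o(r) = 15 (o(r) = -5 + 2*2*(3 + 2) = -5 + 2*2*5 = -5 + 20 = 15)
E(K) = -(-6 + K)/(2*(-18 + K)) (E(K) = -(K - 6)/(2*(K - 18)) = -(-6 + K)/(2*(-18 + K)))
z(s) = 15/s
z(4)*E(k(-4)) = (15/4)*((6 - (2 - 1*(-4)))/(2*(-18 + (2 - 1*(-4))))) = (15*(¼))*((6 - (2 + 4))/(2*(-18 + (2 + 4)))) = 15*((6 - 1*6)/(2*(-18 + 6)))/4 = 15*((½)*(6 - 6)/(-12))/4 = 15*((½)*(-1/12)*0)/4 = (15/4)*0 = 0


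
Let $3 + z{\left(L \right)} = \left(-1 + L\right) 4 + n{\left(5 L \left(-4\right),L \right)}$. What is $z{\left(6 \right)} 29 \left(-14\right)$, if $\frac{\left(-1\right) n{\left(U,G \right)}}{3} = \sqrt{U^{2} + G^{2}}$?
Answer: $-6902 + 7308 \sqrt{401} \approx 1.3944 \cdot 10^{5}$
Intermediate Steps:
$n{\left(U,G \right)} = - 3 \sqrt{G^{2} + U^{2}}$ ($n{\left(U,G \right)} = - 3 \sqrt{U^{2} + G^{2}} = - 3 \sqrt{G^{2} + U^{2}}$)
$z{\left(L \right)} = -7 + 4 L - 3 \sqrt{401} \sqrt{L^{2}}$ ($z{\left(L \right)} = -3 + \left(\left(-1 + L\right) 4 - 3 \sqrt{L^{2} + \left(5 L \left(-4\right)\right)^{2}}\right) = -3 - \left(4 - 4 L + 3 \sqrt{L^{2} + \left(- 20 L\right)^{2}}\right) = -3 - \left(4 - 4 L + 3 \sqrt{L^{2} + 400 L^{2}}\right) = -3 - \left(4 - 4 L + 3 \sqrt{401} \sqrt{L^{2}}\right) = -7 + 4 L - 3 \sqrt{401} \sqrt{L^{2}}$)
$z{\left(6 \right)} 29 \left(-14\right) = \left(-7 + 4 \cdot 6 - 3 \sqrt{401} \sqrt{6^{2}}\right) 29 \left(-14\right) = \left(-7 + 24 - 3 \sqrt{401} \sqrt{36}\right) 29 \left(-14\right) = \left(-7 + 24 - 3 \sqrt{401} \cdot 6\right) 29 \left(-14\right) = \left(-7 + 24 - 18 \sqrt{401}\right) 29 \left(-14\right) = \left(17 - 18 \sqrt{401}\right) 29 \left(-14\right) = \left(493 - 522 \sqrt{401}\right) \left(-14\right) = -6902 + 7308 \sqrt{401}$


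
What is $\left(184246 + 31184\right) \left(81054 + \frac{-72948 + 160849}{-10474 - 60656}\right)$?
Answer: $\frac{41400498077539}{2371} \approx 1.7461 \cdot 10^{10}$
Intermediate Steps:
$\left(184246 + 31184\right) \left(81054 + \frac{-72948 + 160849}{-10474 - 60656}\right) = 215430 \left(81054 + \frac{87901}{-71130}\right) = 215430 \left(81054 + 87901 \left(- \frac{1}{71130}\right)\right) = 215430 \left(81054 - \frac{87901}{71130}\right) = 215430 \cdot \frac{5765283119}{71130} = \frac{41400498077539}{2371}$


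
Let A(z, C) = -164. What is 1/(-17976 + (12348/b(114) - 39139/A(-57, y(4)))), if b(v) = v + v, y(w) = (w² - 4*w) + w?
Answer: -3116/55100819 ≈ -5.6551e-5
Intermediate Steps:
y(w) = w² - 3*w
b(v) = 2*v
1/(-17976 + (12348/b(114) - 39139/A(-57, y(4)))) = 1/(-17976 + (12348/((2*114)) - 39139/(-164))) = 1/(-17976 + (12348/228 - 39139*(-1/164))) = 1/(-17976 + (12348*(1/228) + 39139/164)) = 1/(-17976 + (1029/19 + 39139/164)) = 1/(-17976 + 912397/3116) = 1/(-55100819/3116) = -3116/55100819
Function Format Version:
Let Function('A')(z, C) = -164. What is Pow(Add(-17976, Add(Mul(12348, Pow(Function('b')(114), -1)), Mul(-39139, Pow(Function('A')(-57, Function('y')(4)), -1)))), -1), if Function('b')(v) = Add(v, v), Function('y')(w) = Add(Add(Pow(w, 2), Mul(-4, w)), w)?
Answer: Rational(-3116, 55100819) ≈ -5.6551e-5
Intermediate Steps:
Function('y')(w) = Add(Pow(w, 2), Mul(-3, w))
Function('b')(v) = Mul(2, v)
Pow(Add(-17976, Add(Mul(12348, Pow(Function('b')(114), -1)), Mul(-39139, Pow(Function('A')(-57, Function('y')(4)), -1)))), -1) = Pow(Add(-17976, Add(Mul(12348, Pow(Mul(2, 114), -1)), Mul(-39139, Pow(-164, -1)))), -1) = Pow(Add(-17976, Add(Mul(12348, Pow(228, -1)), Mul(-39139, Rational(-1, 164)))), -1) = Pow(Add(-17976, Add(Mul(12348, Rational(1, 228)), Rational(39139, 164))), -1) = Pow(Add(-17976, Add(Rational(1029, 19), Rational(39139, 164))), -1) = Pow(Add(-17976, Rational(912397, 3116)), -1) = Pow(Rational(-55100819, 3116), -1) = Rational(-3116, 55100819)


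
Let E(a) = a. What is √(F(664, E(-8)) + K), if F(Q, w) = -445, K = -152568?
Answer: I*√153013 ≈ 391.17*I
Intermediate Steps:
√(F(664, E(-8)) + K) = √(-445 - 152568) = √(-153013) = I*√153013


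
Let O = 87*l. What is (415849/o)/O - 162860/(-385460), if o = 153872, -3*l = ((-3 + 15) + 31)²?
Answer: 67178009621439/159017100077776 ≈ 0.42246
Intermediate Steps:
l = -1849/3 (l = -((-3 + 15) + 31)²/3 = -(12 + 31)²/3 = -⅓*43² = -⅓*1849 = -1849/3 ≈ -616.33)
O = -53621 (O = 87*(-1849/3) = -53621)
(415849/o)/O - 162860/(-385460) = (415849/153872)/(-53621) - 162860/(-385460) = (415849*(1/153872))*(-1/53621) - 162860*(-1/385460) = (415849/153872)*(-1/53621) + 8143/19273 = -415849/8250770512 + 8143/19273 = 67178009621439/159017100077776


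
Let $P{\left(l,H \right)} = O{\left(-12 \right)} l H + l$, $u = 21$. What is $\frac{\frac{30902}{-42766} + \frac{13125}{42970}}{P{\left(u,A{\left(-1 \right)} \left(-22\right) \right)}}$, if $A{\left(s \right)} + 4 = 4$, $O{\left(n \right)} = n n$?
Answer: $- \frac{76655519}{3859075542} \approx -0.019864$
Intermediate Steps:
$O{\left(n \right)} = n^{2}$
$A{\left(s \right)} = 0$ ($A{\left(s \right)} = -4 + 4 = 0$)
$P{\left(l,H \right)} = l + 144 H l$ ($P{\left(l,H \right)} = \left(-12\right)^{2} l H + l = 144 l H + l = 144 H l + l = l + 144 H l$)
$\frac{\frac{30902}{-42766} + \frac{13125}{42970}}{P{\left(u,A{\left(-1 \right)} \left(-22\right) \right)}} = \frac{\frac{30902}{-42766} + \frac{13125}{42970}}{21 \left(1 + 144 \cdot 0 \left(-22\right)\right)} = \frac{30902 \left(- \frac{1}{42766}\right) + 13125 \cdot \frac{1}{42970}}{21 \left(1 + 144 \cdot 0\right)} = \frac{- \frac{15451}{21383} + \frac{2625}{8594}}{21 \left(1 + 0\right)} = - \frac{76655519}{183765502 \cdot 21 \cdot 1} = - \frac{76655519}{183765502 \cdot 21} = \left(- \frac{76655519}{183765502}\right) \frac{1}{21} = - \frac{76655519}{3859075542}$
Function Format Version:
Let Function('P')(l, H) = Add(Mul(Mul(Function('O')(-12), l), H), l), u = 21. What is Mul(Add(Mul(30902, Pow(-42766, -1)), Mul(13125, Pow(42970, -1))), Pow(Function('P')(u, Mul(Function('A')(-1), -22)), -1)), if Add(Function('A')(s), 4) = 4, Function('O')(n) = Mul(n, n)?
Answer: Rational(-76655519, 3859075542) ≈ -0.019864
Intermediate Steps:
Function('O')(n) = Pow(n, 2)
Function('A')(s) = 0 (Function('A')(s) = Add(-4, 4) = 0)
Function('P')(l, H) = Add(l, Mul(144, H, l)) (Function('P')(l, H) = Add(Mul(Mul(Pow(-12, 2), l), H), l) = Add(Mul(Mul(144, l), H), l) = Add(Mul(144, H, l), l) = Add(l, Mul(144, H, l)))
Mul(Add(Mul(30902, Pow(-42766, -1)), Mul(13125, Pow(42970, -1))), Pow(Function('P')(u, Mul(Function('A')(-1), -22)), -1)) = Mul(Add(Mul(30902, Pow(-42766, -1)), Mul(13125, Pow(42970, -1))), Pow(Mul(21, Add(1, Mul(144, Mul(0, -22)))), -1)) = Mul(Add(Mul(30902, Rational(-1, 42766)), Mul(13125, Rational(1, 42970))), Pow(Mul(21, Add(1, Mul(144, 0))), -1)) = Mul(Add(Rational(-15451, 21383), Rational(2625, 8594)), Pow(Mul(21, Add(1, 0)), -1)) = Mul(Rational(-76655519, 183765502), Pow(Mul(21, 1), -1)) = Mul(Rational(-76655519, 183765502), Pow(21, -1)) = Mul(Rational(-76655519, 183765502), Rational(1, 21)) = Rational(-76655519, 3859075542)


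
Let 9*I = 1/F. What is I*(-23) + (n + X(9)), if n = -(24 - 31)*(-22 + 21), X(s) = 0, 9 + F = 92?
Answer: -5252/747 ≈ -7.0308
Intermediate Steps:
F = 83 (F = -9 + 92 = 83)
n = -7 (n = -(-7)*(-1) = -1*7 = -7)
I = 1/747 (I = (1/9)/83 = (1/9)*(1/83) = 1/747 ≈ 0.0013387)
I*(-23) + (n + X(9)) = (1/747)*(-23) + (-7 + 0) = -23/747 - 7 = -5252/747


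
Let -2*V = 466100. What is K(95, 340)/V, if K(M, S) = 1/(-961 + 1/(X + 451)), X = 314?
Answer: 153/34265994040 ≈ 4.4651e-9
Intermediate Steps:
K(M, S) = -765/735164 (K(M, S) = 1/(-961 + 1/(314 + 451)) = 1/(-961 + 1/765) = 1/(-735164/765) = -765/735164)
V = -233050 (V = -1/2*466100 = -233050)
K(95, 340)/V = -765/735164/(-233050) = -765/735164*(-1/233050) = 153/34265994040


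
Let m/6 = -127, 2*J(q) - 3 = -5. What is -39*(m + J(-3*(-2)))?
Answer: 29757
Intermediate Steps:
J(q) = -1 (J(q) = 3/2 + (½)*(-5) = 3/2 - 5/2 = -1)
m = -762 (m = 6*(-127) = -762)
-39*(m + J(-3*(-2))) = -39*(-762 - 1) = -39*(-763) = 29757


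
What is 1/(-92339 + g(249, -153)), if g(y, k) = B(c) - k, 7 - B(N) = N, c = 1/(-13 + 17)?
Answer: -4/368717 ≈ -1.0848e-5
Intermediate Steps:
c = ¼ (c = 1/4 = ¼ ≈ 0.25000)
B(N) = 7 - N
g(y, k) = 27/4 - k (g(y, k) = (7 - 1*¼) - k = (7 - ¼) - k = 27/4 - k)
1/(-92339 + g(249, -153)) = 1/(-92339 + (27/4 - 1*(-153))) = 1/(-92339 + (27/4 + 153)) = 1/(-92339 + 639/4) = 1/(-368717/4) = -4/368717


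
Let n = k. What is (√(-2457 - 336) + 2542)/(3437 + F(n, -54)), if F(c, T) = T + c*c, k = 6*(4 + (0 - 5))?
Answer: 2542/3419 + 7*I*√57/3419 ≈ 0.74349 + 0.015457*I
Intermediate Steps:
k = -6 (k = 6*(4 - 5) = 6*(-1) = -6)
n = -6
F(c, T) = T + c²
(√(-2457 - 336) + 2542)/(3437 + F(n, -54)) = (√(-2457 - 336) + 2542)/(3437 + (-54 + (-6)²)) = (√(-2793) + 2542)/(3437 + (-54 + 36)) = (7*I*√57 + 2542)/(3437 - 18) = (2542 + 7*I*√57)/3419 = (2542 + 7*I*√57)*(1/3419) = 2542/3419 + 7*I*√57/3419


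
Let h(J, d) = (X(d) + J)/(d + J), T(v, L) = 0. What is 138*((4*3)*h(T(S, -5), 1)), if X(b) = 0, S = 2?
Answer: 0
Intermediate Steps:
h(J, d) = J/(J + d) (h(J, d) = (0 + J)/(d + J) = J/(J + d))
138*((4*3)*h(T(S, -5), 1)) = 138*((4*3)*(0/(0 + 1))) = 138*(12*(0/1)) = 138*(12*(0*1)) = 138*(12*0) = 138*0 = 0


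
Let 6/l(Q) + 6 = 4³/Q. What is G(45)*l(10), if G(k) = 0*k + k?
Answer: 675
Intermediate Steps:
l(Q) = 6/(-6 + 64/Q) (l(Q) = 6/(-6 + 4³/Q) = 6/(-6 + 64/Q))
G(k) = k (G(k) = 0 + k = k)
G(45)*l(10) = 45*(-3*10/(-32 + 3*10)) = 45*(-3*10/(-32 + 30)) = 45*(-3*10/(-2)) = 45*(-3*10*(-½)) = 45*15 = 675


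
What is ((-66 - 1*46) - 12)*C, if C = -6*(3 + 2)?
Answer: 3720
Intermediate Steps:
C = -30 (C = -6*5 = -30)
((-66 - 1*46) - 12)*C = ((-66 - 1*46) - 12)*(-30) = ((-66 - 46) - 12)*(-30) = (-112 - 12)*(-30) = -124*(-30) = 3720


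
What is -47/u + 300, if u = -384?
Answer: 115247/384 ≈ 300.12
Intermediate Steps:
-47/u + 300 = -47/(-384) + 300 = -47*(-1/384) + 300 = 47/384 + 300 = 115247/384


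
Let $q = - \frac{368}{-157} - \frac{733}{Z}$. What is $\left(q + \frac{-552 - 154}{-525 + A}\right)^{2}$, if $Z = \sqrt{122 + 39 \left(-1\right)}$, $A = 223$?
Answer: $\frac{302990597551404}{46647813467} - \frac{162709874 \sqrt{83}}{1967681} \approx 5741.9$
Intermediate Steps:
$Z = \sqrt{83}$ ($Z = \sqrt{122 - 39} = \sqrt{83} \approx 9.1104$)
$q = \frac{368}{157} - \frac{733 \sqrt{83}}{83}$ ($q = - \frac{368}{-157} - \frac{733}{\sqrt{83}} = \left(-368\right) \left(- \frac{1}{157}\right) - 733 \frac{\sqrt{83}}{83} = \frac{368}{157} - \frac{733 \sqrt{83}}{83} \approx -78.113$)
$\left(q + \frac{-552 - 154}{-525 + A}\right)^{2} = \left(\left(\frac{368}{157} - \frac{733 \sqrt{83}}{83}\right) + \frac{-552 - 154}{-525 + 223}\right)^{2} = \left(\left(\frac{368}{157} - \frac{733 \sqrt{83}}{83}\right) - \frac{706}{-302}\right)^{2} = \left(\left(\frac{368}{157} - \frac{733 \sqrt{83}}{83}\right) - - \frac{353}{151}\right)^{2} = \left(\left(\frac{368}{157} - \frac{733 \sqrt{83}}{83}\right) + \frac{353}{151}\right)^{2} = \left(\frac{110989}{23707} - \frac{733 \sqrt{83}}{83}\right)^{2}$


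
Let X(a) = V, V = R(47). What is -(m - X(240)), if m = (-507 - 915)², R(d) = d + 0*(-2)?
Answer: -2022037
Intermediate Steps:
R(d) = d (R(d) = d + 0 = d)
V = 47
X(a) = 47
m = 2022084 (m = (-1422)² = 2022084)
-(m - X(240)) = -(2022084 - 1*47) = -(2022084 - 47) = -1*2022037 = -2022037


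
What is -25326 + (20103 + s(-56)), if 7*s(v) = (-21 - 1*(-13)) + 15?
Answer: -5222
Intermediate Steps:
s(v) = 1 (s(v) = ((-21 - 1*(-13)) + 15)/7 = ((-21 + 13) + 15)/7 = (-8 + 15)/7 = (1/7)*7 = 1)
-25326 + (20103 + s(-56)) = -25326 + (20103 + 1) = -25326 + 20104 = -5222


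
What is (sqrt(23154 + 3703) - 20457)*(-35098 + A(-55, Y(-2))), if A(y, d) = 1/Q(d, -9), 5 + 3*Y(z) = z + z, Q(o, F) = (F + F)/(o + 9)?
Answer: 718006605 - 105295*sqrt(26857)/3 ≈ 7.1225e+8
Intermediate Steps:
Q(o, F) = 2*F/(9 + o) (Q(o, F) = (2*F)/(9 + o) = 2*F/(9 + o))
Y(z) = -5/3 + 2*z/3 (Y(z) = -5/3 + (z + z)/3 = -5/3 + (2*z)/3 = -5/3 + 2*z/3)
A(y, d) = -1/2 - d/18 (A(y, d) = 1/(2*(-9)/(9 + d)) = 1/(-18/(9 + d)) = -1/2 - d/18)
(sqrt(23154 + 3703) - 20457)*(-35098 + A(-55, Y(-2))) = (sqrt(23154 + 3703) - 20457)*(-35098 + (-1/2 - (-5/3 + (2/3)*(-2))/18)) = (sqrt(26857) - 20457)*(-35098 + (-1/2 - (-5/3 - 4/3)/18)) = (-20457 + sqrt(26857))*(-35098 + (-1/2 - 1/18*(-3))) = (-20457 + sqrt(26857))*(-35098 + (-1/2 + 1/6)) = (-20457 + sqrt(26857))*(-35098 - 1/3) = (-20457 + sqrt(26857))*(-105295/3) = 718006605 - 105295*sqrt(26857)/3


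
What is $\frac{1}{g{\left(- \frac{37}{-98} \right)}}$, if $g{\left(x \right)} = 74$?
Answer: $\frac{1}{74} \approx 0.013514$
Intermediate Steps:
$\frac{1}{g{\left(- \frac{37}{-98} \right)}} = \frac{1}{74}$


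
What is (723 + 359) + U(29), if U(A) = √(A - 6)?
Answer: 1082 + √23 ≈ 1086.8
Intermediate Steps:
U(A) = √(-6 + A)
(723 + 359) + U(29) = (723 + 359) + √(-6 + 29) = 1082 + √23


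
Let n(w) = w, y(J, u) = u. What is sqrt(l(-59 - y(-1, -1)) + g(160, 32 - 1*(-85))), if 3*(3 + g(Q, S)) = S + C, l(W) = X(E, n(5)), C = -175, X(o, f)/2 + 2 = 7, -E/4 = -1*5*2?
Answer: I*sqrt(111)/3 ≈ 3.5119*I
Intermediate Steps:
E = 40 (E = -4*(-1*5)*2 = -(-20)*2 = -4*(-10) = 40)
X(o, f) = 10 (X(o, f) = -4 + 2*7 = -4 + 14 = 10)
l(W) = 10
g(Q, S) = -184/3 + S/3 (g(Q, S) = -3 + (S - 175)/3 = -3 + (-175 + S)/3 = -3 + (-175/3 + S/3) = -184/3 + S/3)
sqrt(l(-59 - y(-1, -1)) + g(160, 32 - 1*(-85))) = sqrt(10 + (-184/3 + (32 - 1*(-85))/3)) = sqrt(10 + (-184/3 + (32 + 85)/3)) = sqrt(10 + (-184/3 + (1/3)*117)) = sqrt(10 + (-184/3 + 39)) = sqrt(10 - 67/3) = sqrt(-37/3) = I*sqrt(111)/3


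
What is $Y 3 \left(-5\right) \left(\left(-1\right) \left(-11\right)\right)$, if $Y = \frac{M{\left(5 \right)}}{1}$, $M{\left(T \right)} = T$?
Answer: $-825$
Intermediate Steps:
$Y = 5$ ($Y = \frac{5}{1} = 5 \cdot 1 = 5$)
$Y 3 \left(-5\right) \left(\left(-1\right) \left(-11\right)\right) = 5 \cdot 3 \left(-5\right) \left(\left(-1\right) \left(-11\right)\right) = 15 \left(-5\right) 11 = \left(-75\right) 11 = -825$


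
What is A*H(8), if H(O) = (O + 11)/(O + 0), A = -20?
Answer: -95/2 ≈ -47.500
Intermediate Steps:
H(O) = (11 + O)/O
A*H(8) = -20*(11 + 8)/8 = -5*19/2 = -20*19/8 = -95/2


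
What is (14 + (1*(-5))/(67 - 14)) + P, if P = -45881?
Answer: -2430956/53 ≈ -45867.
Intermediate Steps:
(14 + (1*(-5))/(67 - 14)) + P = (14 + (1*(-5))/(67 - 14)) - 45881 = (14 - 5/53) - 45881 = 737/53 - 45881 = -2430956/53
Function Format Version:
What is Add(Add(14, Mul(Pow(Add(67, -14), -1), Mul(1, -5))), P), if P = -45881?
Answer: Rational(-2430956, 53) ≈ -45867.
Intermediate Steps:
Add(Add(14, Mul(Pow(Add(67, -14), -1), Mul(1, -5))), P) = Add(Add(14, Mul(Pow(Add(67, -14), -1), Mul(1, -5))), -45881) = Add(Add(14, Mul(Pow(53, -1), -5)), -45881) = Add(Add(14, Mul(Rational(1, 53), -5)), -45881) = Add(Add(14, Rational(-5, 53)), -45881) = Add(Rational(737, 53), -45881) = Rational(-2430956, 53)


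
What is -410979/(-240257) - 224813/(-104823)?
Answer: 97092948658/25184459511 ≈ 3.8553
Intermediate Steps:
-410979/(-240257) - 224813/(-104823) = -410979*(-1/240257) - 224813*(-1/104823) = 410979/240257 + 224813/104823 = 97092948658/25184459511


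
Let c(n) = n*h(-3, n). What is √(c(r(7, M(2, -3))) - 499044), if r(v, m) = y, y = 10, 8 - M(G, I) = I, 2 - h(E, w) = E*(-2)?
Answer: 2*I*√124771 ≈ 706.46*I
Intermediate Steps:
h(E, w) = 2 + 2*E (h(E, w) = 2 - E*(-2) = 2 - (-2)*E = 2 + 2*E)
M(G, I) = 8 - I
r(v, m) = 10
c(n) = -4*n (c(n) = n*(2 + 2*(-3)) = n*(2 - 6) = n*(-4) = -4*n)
√(c(r(7, M(2, -3))) - 499044) = √(-4*10 - 499044) = √(-40 - 499044) = √(-499084) = 2*I*√124771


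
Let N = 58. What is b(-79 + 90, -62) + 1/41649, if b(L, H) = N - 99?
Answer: -1707608/41649 ≈ -41.000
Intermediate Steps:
b(L, H) = -41 (b(L, H) = 58 - 99 = -41)
b(-79 + 90, -62) + 1/41649 = -41 + 1/41649 = -1707608/41649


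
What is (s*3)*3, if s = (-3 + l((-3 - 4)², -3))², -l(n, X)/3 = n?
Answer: 202500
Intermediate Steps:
l(n, X) = -3*n
s = 22500 (s = (-3 - 3*(-3 - 4)²)² = (-3 - 3*(-7)²)² = (-3 - 3*49)² = (-3 - 147)² = (-150)² = 22500)
(s*3)*3 = (22500*3)*3 = 67500*3 = 202500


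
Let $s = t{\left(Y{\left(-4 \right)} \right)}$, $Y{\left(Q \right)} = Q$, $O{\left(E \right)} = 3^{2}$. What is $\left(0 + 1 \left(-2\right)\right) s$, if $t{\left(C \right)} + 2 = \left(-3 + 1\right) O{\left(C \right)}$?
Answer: $40$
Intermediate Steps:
$O{\left(E \right)} = 9$
$t{\left(C \right)} = -20$ ($t{\left(C \right)} = -2 + \left(-3 + 1\right) 9 = -2 - 18 = -20$)
$s = -20$
$\left(0 + 1 \left(-2\right)\right) s = \left(0 + 1 \left(-2\right)\right) \left(-20\right) = \left(0 - 2\right) \left(-20\right) = \left(-2\right) \left(-20\right) = 40$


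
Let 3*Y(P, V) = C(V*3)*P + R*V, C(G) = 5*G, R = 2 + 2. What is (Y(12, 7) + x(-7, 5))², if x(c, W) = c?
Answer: 1605289/9 ≈ 1.7837e+5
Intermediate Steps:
R = 4
Y(P, V) = 4*V/3 + 5*P*V (Y(P, V) = ((5*(V*3))*P + 4*V)/3 = ((5*(3*V))*P + 4*V)/3 = ((15*V)*P + 4*V)/3 = (15*P*V + 4*V)/3 = (4*V + 15*P*V)/3 = 4*V/3 + 5*P*V)
(Y(12, 7) + x(-7, 5))² = ((⅓)*7*(4 + 15*12) - 7)² = ((⅓)*7*(4 + 180) - 7)² = ((⅓)*7*184 - 7)² = (1288/3 - 7)² = (1267/3)² = 1605289/9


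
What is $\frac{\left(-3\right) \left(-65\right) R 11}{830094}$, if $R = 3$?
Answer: $\frac{2145}{276698} \approx 0.0077521$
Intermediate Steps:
$\frac{\left(-3\right) \left(-65\right) R 11}{830094} = \frac{\left(-3\right) \left(-65\right) 3 \cdot 11}{830094} = 195 \cdot 33 \cdot \frac{1}{830094} = 6435 \cdot \frac{1}{830094} = \frac{2145}{276698}$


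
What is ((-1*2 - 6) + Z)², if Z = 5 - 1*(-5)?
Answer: 4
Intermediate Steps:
Z = 10 (Z = 5 + 5 = 10)
((-1*2 - 6) + Z)² = ((-1*2 - 6) + 10)² = ((-2 - 6) + 10)² = (-8 + 10)² = 2² = 4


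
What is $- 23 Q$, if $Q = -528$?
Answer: $12144$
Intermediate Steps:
$- 23 Q = \left(-23\right) \left(-528\right) = 12144$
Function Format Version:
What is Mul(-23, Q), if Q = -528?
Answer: 12144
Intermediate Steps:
Mul(-23, Q) = Mul(-23, -528) = 12144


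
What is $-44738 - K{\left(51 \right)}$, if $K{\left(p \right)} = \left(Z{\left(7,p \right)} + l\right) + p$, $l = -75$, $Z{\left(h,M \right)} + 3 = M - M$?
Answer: $-44711$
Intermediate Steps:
$Z{\left(h,M \right)} = -3$ ($Z{\left(h,M \right)} = -3 + \left(M - M\right) = -3 + 0 = -3$)
$K{\left(p \right)} = -78 + p$ ($K{\left(p \right)} = \left(-3 - 75\right) + p = -78 + p$)
$-44738 - K{\left(51 \right)} = -44738 - \left(-78 + 51\right) = -44738 - -27 = -44738 + 27 = -44711$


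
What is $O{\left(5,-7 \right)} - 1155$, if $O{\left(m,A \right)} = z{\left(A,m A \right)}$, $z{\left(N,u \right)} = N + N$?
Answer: $-1169$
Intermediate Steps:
$z{\left(N,u \right)} = 2 N$
$O{\left(m,A \right)} = 2 A$
$O{\left(5,-7 \right)} - 1155 = 2 \left(-7\right) - 1155 = -14 - 1155 = -1169$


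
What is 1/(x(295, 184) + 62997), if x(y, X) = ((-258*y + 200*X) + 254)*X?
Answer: -1/7123307 ≈ -1.4038e-7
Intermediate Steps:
x(y, X) = X*(254 - 258*y + 200*X) (x(y, X) = (254 - 258*y + 200*X)*X = X*(254 - 258*y + 200*X))
1/(x(295, 184) + 62997) = 1/(2*184*(127 - 129*295 + 100*184) + 62997) = 1/(2*184*(127 - 38055 + 18400) + 62997) = 1/(2*184*(-19528) + 62997) = 1/(-7186304 + 62997) = 1/(-7123307) = -1/7123307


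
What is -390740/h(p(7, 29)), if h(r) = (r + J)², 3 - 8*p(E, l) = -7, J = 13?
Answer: -6251840/3249 ≈ -1924.2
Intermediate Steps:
p(E, l) = 5/4 (p(E, l) = 3/8 - ⅛*(-7) = 3/8 + 7/8 = 5/4)
h(r) = (13 + r)² (h(r) = (r + 13)² = (13 + r)²)
-390740/h(p(7, 29)) = -390740/(13 + 5/4)² = -390740/((57/4)²) = -390740/3249/16 = -390740*16/3249 = -6251840/3249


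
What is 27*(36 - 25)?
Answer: 297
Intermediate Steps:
27*(36 - 25) = 27*11 = 297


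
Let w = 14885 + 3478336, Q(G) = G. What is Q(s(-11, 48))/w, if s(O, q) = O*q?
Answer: -176/1164407 ≈ -0.00015115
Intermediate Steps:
w = 3493221
Q(s(-11, 48))/w = -11*48/3493221 = -528*1/3493221 = -176/1164407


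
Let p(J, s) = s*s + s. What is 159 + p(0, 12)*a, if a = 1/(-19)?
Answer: 2865/19 ≈ 150.79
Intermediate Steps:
p(J, s) = s + s² (p(J, s) = s² + s = s + s²)
a = -1/19 ≈ -0.052632
159 + p(0, 12)*a = 159 + (12*(1 + 12))*(-1/19) = 159 + (12*13)*(-1/19) = 159 + 156*(-1/19) = 159 - 156/19 = 2865/19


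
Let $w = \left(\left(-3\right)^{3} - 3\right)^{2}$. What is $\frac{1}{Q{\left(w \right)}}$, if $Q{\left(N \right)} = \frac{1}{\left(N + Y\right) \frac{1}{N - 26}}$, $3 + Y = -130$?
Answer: $\frac{767}{874} \approx 0.87757$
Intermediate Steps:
$Y = -133$ ($Y = -3 - 130 = -133$)
$w = 900$ ($w = \left(-27 - 3\right)^{2} = \left(-30\right)^{2} = 900$)
$Q{\left(N \right)} = \frac{-26 + N}{-133 + N}$ ($Q{\left(N \right)} = \frac{1}{\left(N - 133\right) \frac{1}{N - 26}} = \frac{1}{\left(-133 + N\right) \frac{1}{-26 + N}} = \frac{1}{\frac{1}{-26 + N} \left(-133 + N\right)} = \frac{-26 + N}{-133 + N}$)
$\frac{1}{Q{\left(w \right)}} = \frac{1}{\frac{1}{-133 + 900} \left(-26 + 900\right)} = \frac{1}{\frac{1}{767} \cdot 874} = \frac{1}{\frac{874}{767}} = \frac{767}{874}$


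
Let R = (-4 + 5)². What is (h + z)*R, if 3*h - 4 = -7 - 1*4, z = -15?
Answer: -52/3 ≈ -17.333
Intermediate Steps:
h = -7/3 (h = 4/3 + (-7 - 1*4)/3 = 4/3 + (-7 - 4)/3 = 4/3 + (⅓)*(-11) = 4/3 - 11/3 = -7/3 ≈ -2.3333)
R = 1 (R = 1² = 1)
(h + z)*R = (-7/3 - 15)*1 = -52/3*1 = -52/3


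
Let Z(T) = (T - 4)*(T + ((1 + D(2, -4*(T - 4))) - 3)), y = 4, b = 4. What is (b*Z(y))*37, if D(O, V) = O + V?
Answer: 0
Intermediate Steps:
Z(T) = (-4 + T)*(16 - 3*T) (Z(T) = (T - 4)*(T + ((1 + (2 - 4*(T - 4))) - 3)) = (-4 + T)*(T + ((1 + (2 - 4*(-4 + T))) - 3)) = (-4 + T)*(T + ((1 + (2 + (16 - 4*T))) - 3)) = (-4 + T)*(T + ((1 + (18 - 4*T)) - 3)) = (-4 + T)*(T + ((19 - 4*T) - 3)) = (-4 + T)*(T + (16 - 4*T)) = (-4 + T)*(16 - 3*T))
(b*Z(y))*37 = (4*(-64 - 3*4² + 28*4))*37 = (4*(-64 - 3*16 + 112))*37 = (4*(-64 - 48 + 112))*37 = (4*0)*37 = 0*37 = 0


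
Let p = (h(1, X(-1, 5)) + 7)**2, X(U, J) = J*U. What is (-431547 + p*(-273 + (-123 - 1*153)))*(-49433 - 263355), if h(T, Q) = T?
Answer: 145972842204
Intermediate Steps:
p = 64 (p = (1 + 7)**2 = 8**2 = 64)
(-431547 + p*(-273 + (-123 - 1*153)))*(-49433 - 263355) = (-431547 + 64*(-273 + (-123 - 1*153)))*(-49433 - 263355) = (-431547 + 64*(-273 + (-123 - 153)))*(-312788) = (-431547 + 64*(-273 - 276))*(-312788) = (-431547 + 64*(-549))*(-312788) = (-431547 - 35136)*(-312788) = -466683*(-312788) = 145972842204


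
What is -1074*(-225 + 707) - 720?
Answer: -518388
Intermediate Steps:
-1074*(-225 + 707) - 720 = -1074*482 - 720 = -517668 - 720 = -518388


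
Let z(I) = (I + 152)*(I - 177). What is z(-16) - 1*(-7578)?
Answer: -18670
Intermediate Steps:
z(I) = (-177 + I)*(152 + I) (z(I) = (152 + I)*(-177 + I) = (-177 + I)*(152 + I))
z(-16) - 1*(-7578) = (-26904 + (-16)² - 25*(-16)) - 1*(-7578) = (-26904 + 256 + 400) + 7578 = -26248 + 7578 = -18670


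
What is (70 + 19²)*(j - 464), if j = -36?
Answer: -215500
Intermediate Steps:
(70 + 19²)*(j - 464) = (70 + 19²)*(-36 - 464) = (70 + 361)*(-500) = 431*(-500) = -215500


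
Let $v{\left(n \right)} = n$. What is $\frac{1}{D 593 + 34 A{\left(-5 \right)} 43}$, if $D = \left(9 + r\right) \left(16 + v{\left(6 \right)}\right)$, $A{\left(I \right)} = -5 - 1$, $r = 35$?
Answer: $\frac{1}{565252} \approx 1.7691 \cdot 10^{-6}$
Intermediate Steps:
$A{\left(I \right)} = -6$
$D = 968$ ($D = \left(9 + 35\right) \left(16 + 6\right) = 44 \cdot 22 = 968$)
$\frac{1}{D 593 + 34 A{\left(-5 \right)} 43} = \frac{1}{968 \cdot 593 + 34 \left(-6\right) 43} = \frac{1}{574024 - 8772} = \frac{1}{565252}$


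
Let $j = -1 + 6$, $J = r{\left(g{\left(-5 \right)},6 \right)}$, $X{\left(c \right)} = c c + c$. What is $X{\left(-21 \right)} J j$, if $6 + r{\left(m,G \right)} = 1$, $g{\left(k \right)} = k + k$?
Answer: $-10500$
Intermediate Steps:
$g{\left(k \right)} = 2 k$
$r{\left(m,G \right)} = -5$ ($r{\left(m,G \right)} = -6 + 1 = -5$)
$X{\left(c \right)} = c + c^{2}$ ($X{\left(c \right)} = c^{2} + c = c + c^{2}$)
$J = -5$
$j = 5$
$X{\left(-21 \right)} J j = - 21 \left(1 - 21\right) \left(\left(-5\right) 5\right) = \left(-21\right) \left(-20\right) \left(-25\right) = 420 \left(-25\right) = -10500$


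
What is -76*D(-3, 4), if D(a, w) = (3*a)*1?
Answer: 684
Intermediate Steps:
D(a, w) = 3*a
-76*D(-3, 4) = -228*(-3) = -76*(-9) = 684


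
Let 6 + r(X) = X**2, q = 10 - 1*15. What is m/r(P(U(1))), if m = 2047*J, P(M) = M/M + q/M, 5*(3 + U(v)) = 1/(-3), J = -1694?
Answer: -7337479688/1945 ≈ -3.7725e+6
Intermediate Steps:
q = -5 (q = 10 - 15 = -5)
U(v) = -46/15 (U(v) = -3 + (1/(-3))/5 = -3 + (1*(-1/3))/5 = -3 + (1/5)*(-1/3) = -3 - 1/15 = -46/15)
P(M) = 1 - 5/M (P(M) = M/M - 5/M = 1 - 5/M)
m = -3467618 (m = 2047*(-1694) = -3467618)
r(X) = -6 + X**2
m/r(P(U(1))) = -3467618/(-6 + ((-5 - 46/15)/(-46/15))**2) = -3467618/(-6 + (-15/46*(-121/15))**2) = -3467618/(-6 + (121/46)**2) = -3467618/(-6 + 14641/2116) = -3467618/1945/2116 = -3467618*2116/1945 = -7337479688/1945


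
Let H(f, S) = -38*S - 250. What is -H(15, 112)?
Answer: 4506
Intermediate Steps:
H(f, S) = -250 - 38*S
-H(15, 112) = -(-250 - 38*112) = -(-250 - 4256) = -1*(-4506) = 4506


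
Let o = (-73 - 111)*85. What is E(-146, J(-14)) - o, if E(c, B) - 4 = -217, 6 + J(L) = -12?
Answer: 15427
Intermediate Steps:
J(L) = -18 (J(L) = -6 - 12 = -18)
E(c, B) = -213 (E(c, B) = 4 - 217 = -213)
o = -15640 (o = -184*85 = -15640)
E(-146, J(-14)) - o = -213 - 1*(-15640) = -213 + 15640 = 15427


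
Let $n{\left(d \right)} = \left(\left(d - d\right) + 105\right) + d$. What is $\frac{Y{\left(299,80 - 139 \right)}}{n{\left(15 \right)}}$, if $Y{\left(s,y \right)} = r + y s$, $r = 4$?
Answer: $- \frac{5879}{40} \approx -146.98$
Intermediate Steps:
$Y{\left(s,y \right)} = 4 + s y$ ($Y{\left(s,y \right)} = 4 + y s = 4 + s y$)
$n{\left(d \right)} = 105 + d$ ($n{\left(d \right)} = \left(0 + 105\right) + d = 105 + d$)
$\frac{Y{\left(299,80 - 139 \right)}}{n{\left(15 \right)}} = \frac{4 + 299 \left(80 - 139\right)}{105 + 15} = \frac{4 + 299 \left(-59\right)}{120} = \left(4 - 17641\right) \frac{1}{120} = \left(-17637\right) \frac{1}{120} = - \frac{5879}{40}$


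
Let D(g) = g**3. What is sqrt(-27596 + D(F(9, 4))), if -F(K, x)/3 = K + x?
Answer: I*sqrt(86915) ≈ 294.81*I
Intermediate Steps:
F(K, x) = -3*K - 3*x (F(K, x) = -3*(K + x) = -3*K - 3*x)
sqrt(-27596 + D(F(9, 4))) = sqrt(-27596 + (-3*9 - 3*4)**3) = sqrt(-27596 + (-27 - 12)**3) = sqrt(-27596 + (-39)**3) = sqrt(-27596 - 59319) = sqrt(-86915) = I*sqrt(86915)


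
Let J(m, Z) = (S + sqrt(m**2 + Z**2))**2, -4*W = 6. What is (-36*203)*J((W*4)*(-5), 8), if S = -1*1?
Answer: -7052220 + 29232*sqrt(241) ≈ -6.5984e+6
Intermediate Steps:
W = -3/2 (W = -1/4*6 = -3/2 ≈ -1.5000)
S = -1
J(m, Z) = (-1 + sqrt(Z**2 + m**2))**2 (J(m, Z) = (-1 + sqrt(m**2 + Z**2))**2 = (-1 + sqrt(Z**2 + m**2))**2)
(-36*203)*J((W*4)*(-5), 8) = (-36*203)*(-1 + sqrt(8**2 + (-3/2*4*(-5))**2))**2 = -7308*(-1 + sqrt(64 + (-6*(-5))**2))**2 = -7308*(-1 + sqrt(64 + 30**2))**2 = -7308*(-1 + sqrt(64 + 900))**2 = -7308*(-1 + sqrt(964))**2 = -7308*(-1 + 2*sqrt(241))**2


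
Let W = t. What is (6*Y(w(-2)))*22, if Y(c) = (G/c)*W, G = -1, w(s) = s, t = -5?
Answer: -330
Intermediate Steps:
W = -5
Y(c) = 5/c (Y(c) = -1/c*(-5) = 5/c)
(6*Y(w(-2)))*22 = (6*(5/(-2)))*22 = (6*(5*(-½)))*22 = (6*(-5/2))*22 = -15*22 = -330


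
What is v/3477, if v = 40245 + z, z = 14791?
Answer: 55036/3477 ≈ 15.829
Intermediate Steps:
v = 55036 (v = 40245 + 14791 = 55036)
v/3477 = 55036/3477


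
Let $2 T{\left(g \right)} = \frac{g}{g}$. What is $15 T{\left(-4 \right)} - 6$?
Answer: $\frac{3}{2} \approx 1.5$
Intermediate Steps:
$T{\left(g \right)} = \frac{1}{2}$ ($T{\left(g \right)} = \frac{g \frac{1}{g}}{2} = \frac{1}{2} \cdot 1 = \frac{1}{2}$)
$15 T{\left(-4 \right)} - 6 = 15 \cdot \frac{1}{2} - 6 = \frac{15}{2} - 6 = \frac{3}{2}$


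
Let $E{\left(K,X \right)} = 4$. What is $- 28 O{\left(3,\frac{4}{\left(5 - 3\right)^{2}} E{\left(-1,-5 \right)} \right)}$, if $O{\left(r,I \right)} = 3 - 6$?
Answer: $84$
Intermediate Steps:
$O{\left(r,I \right)} = -3$ ($O{\left(r,I \right)} = 3 - 6 = -3$)
$- 28 O{\left(3,\frac{4}{\left(5 - 3\right)^{2}} E{\left(-1,-5 \right)} \right)} = \left(-28\right) \left(-3\right) = 84$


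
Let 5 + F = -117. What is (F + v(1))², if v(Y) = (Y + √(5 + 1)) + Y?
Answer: (120 - √6)² ≈ 13818.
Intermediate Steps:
F = -122 (F = -5 - 117 = -122)
v(Y) = √6 + 2*Y (v(Y) = (Y + √6) + Y = √6 + 2*Y)
(F + v(1))² = (-122 + (√6 + 2*1))² = (-122 + (√6 + 2))² = (-122 + (2 + √6))² = (-120 + √6)²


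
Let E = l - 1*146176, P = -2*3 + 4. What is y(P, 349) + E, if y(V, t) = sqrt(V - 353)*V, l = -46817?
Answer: -192993 - 2*I*sqrt(355) ≈ -1.9299e+5 - 37.683*I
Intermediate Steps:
P = -2 (P = -6 + 4 = -2)
E = -192993 (E = -46817 - 1*146176 = -46817 - 146176 = -192993)
y(V, t) = V*sqrt(-353 + V) (y(V, t) = sqrt(-353 + V)*V = V*sqrt(-353 + V))
y(P, 349) + E = -2*sqrt(-353 - 2) - 192993 = -2*I*sqrt(355) - 192993 = -192993 - 2*I*sqrt(355)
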